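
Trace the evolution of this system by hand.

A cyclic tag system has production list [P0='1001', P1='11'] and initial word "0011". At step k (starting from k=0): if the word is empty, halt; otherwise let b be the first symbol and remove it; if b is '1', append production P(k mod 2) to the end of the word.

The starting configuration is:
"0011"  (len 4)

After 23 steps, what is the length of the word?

step 0: "0011"  (len 4)
step 1: "011"  (len 3)
step 2: "11"  (len 2)
step 3: "11001"  (len 5)
step 4: "100111"  (len 6)
step 5: "001111001"  (len 9)
step 6: "01111001"  (len 8)
step 7: "1111001"  (len 7)
step 8: "11100111"  (len 8)
step 9: "11001111001"  (len 11)
step 10: "100111100111"  (len 12)
step 11: "001111001111001"  (len 15)
step 12: "01111001111001"  (len 14)
step 13: "1111001111001"  (len 13)
step 14: "11100111100111"  (len 14)
step 15: "11001111001111001"  (len 17)
step 16: "100111100111100111"  (len 18)
step 17: "001111001111001111001"  (len 21)
step 18: "01111001111001111001"  (len 20)
step 19: "1111001111001111001"  (len 19)
step 20: "11100111100111100111"  (len 20)
step 21: "11001111001111001111001"  (len 23)
step 22: "100111100111100111100111"  (len 24)
step 23: "001111001111001111001111001"  (len 27)

27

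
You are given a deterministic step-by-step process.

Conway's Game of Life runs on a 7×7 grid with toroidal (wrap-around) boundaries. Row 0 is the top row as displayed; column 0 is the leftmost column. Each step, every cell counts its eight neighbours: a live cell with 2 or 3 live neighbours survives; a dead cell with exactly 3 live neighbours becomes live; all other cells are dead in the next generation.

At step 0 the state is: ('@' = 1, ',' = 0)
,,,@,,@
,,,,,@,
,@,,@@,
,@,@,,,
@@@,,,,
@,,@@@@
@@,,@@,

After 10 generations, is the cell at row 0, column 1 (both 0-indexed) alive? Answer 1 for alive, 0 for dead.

k=0  ,,,@,,@
,,,,,@,
,@,,@@,
,@,@,,,
@@@,,,,
@,,@@@@
@@,,@@,
k=1  @,,,,,@
,,,,,@@
,,@,@@,
,,,@@,,
,,,,,@,
,,,@,,,
,@@,,,,
k=2  @@,,,@@
@,,,@,,
,,,,,,@
,,,@,,,
,,,@,,,
,,@,,,,
@@@,,,,
k=3  ,,@,,@,
,@,,,,,
,,,,,,,
,,,,,,,
,,@@,,,
,,@@,,,
,,@,,,,
k=4  ,@@,,,,
,,,,,,,
,,,,,,,
,,,,,,,
,,@@,,,
,@,,,,,
,@@,,,,
k=5  ,@@,,,,
,,,,,,,
,,,,,,,
,,,,,,,
,,@,,,,
,@,@,,,
@,,,,,,
k=6  ,@,,,,,
,,,,,,,
,,,,,,,
,,,,,,,
,,@,,,,
,@@,,,,
@,,,,,,
k=7  ,,,,,,,
,,,,,,,
,,,,,,,
,,,,,,,
,@@,,,,
,@@,,,,
@,@,,,,
k=8  ,,,,,,,
,,,,,,,
,,,,,,,
,,,,,,,
,@@,,,,
@,,@,,,
,,@,,,,
k=9  ,,,,,,,
,,,,,,,
,,,,,,,
,,,,,,,
,@@,,,,
,,,@,,,
,,,,,,,
k=10  ,,,,,,,
,,,,,,,
,,,,,,,
,,,,,,,
,,@,,,,
,,@,,,,
,,,,,,,

0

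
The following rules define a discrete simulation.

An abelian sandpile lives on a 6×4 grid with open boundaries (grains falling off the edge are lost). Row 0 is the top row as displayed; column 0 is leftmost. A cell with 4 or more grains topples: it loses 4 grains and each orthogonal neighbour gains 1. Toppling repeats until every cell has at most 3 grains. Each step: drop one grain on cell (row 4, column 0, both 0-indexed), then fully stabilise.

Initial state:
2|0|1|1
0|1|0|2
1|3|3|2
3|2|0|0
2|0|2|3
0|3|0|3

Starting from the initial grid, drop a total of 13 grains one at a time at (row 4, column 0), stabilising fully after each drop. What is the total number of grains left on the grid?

37

t=0: 2|0|1|1
0|1|0|2
1|3|3|2
3|2|0|0
2|0|2|3
0|3|0|3
t=1: 2|0|1|1
0|1|0|2
1|3|3|2
3|2|0|0
3|0|2|3
0|3|0|3
t=2: 2|0|1|1
0|1|0|2
2|3|3|2
0|3|0|0
1|1|2|3
1|3|0|3
t=3: 2|0|1|1
0|1|0|2
2|3|3|2
0|3|0|0
2|1|2|3
1|3|0|3
t=4: 2|0|1|1
0|1|0|2
2|3|3|2
0|3|0|0
3|1|2|3
1|3|0|3
t=5: 2|0|1|1
0|1|0|2
2|3|3|2
1|3|0|0
0|2|2|3
2|3|0|3
t=6: 2|0|1|1
0|1|0|2
2|3|3|2
1|3|0|0
1|2|2|3
2|3|0|3
t=7: 2|0|1|1
0|1|0|2
2|3|3|2
1|3|0|0
2|2|2|3
2|3|0|3
t=8: 2|0|1|1
0|1|0|2
2|3|3|2
1|3|0|0
3|2|2|3
2|3|0|3
t=9: 2|0|1|1
0|1|0|2
2|3|3|2
2|3|0|0
0|3|2|3
3|3|0|3
t=10: 2|0|1|1
0|1|0|2
2|3|3|2
2|3|0|0
1|3|2|3
3|3|0|3
t=11: 2|0|1|1
0|1|0|2
2|3|3|2
2|3|0|0
2|3|2|3
3|3|0|3
t=12: 2|0|1|1
0|1|0|2
2|3|3|2
2|3|0|0
3|3|2|3
3|3|0|3
t=13: 2|0|1|1
1|2|1|2
0|2|0|3
1|2|2|0
3|2|3|3
1|1|1|3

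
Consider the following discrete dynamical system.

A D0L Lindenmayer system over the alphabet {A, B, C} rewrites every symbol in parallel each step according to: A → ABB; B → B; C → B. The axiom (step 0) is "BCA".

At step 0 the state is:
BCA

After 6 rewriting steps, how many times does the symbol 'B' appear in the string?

14

k=0  BCA
k=1  BBABB
k=2  BBABBBB
k=3  BBABBBBBB
k=4  BBABBBBBBBB
k=5  BBABBBBBBBBBB
k=6  BBABBBBBBBBBBBB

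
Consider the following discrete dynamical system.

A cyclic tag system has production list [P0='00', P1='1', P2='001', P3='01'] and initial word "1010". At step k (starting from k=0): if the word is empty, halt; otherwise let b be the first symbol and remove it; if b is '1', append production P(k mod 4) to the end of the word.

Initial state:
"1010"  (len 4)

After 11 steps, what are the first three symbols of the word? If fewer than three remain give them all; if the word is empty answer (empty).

k=0  "1010"  (len 4)
k=1  "01000"  (len 5)
k=2  "1000"  (len 4)
k=3  "000001"  (len 6)
k=4  "00001"  (len 5)
k=5  "0001"  (len 4)
k=6  "001"  (len 3)
k=7  "01"  (len 2)
k=8  "1"  (len 1)
k=9  "00"  (len 2)
k=10  "0"  (len 1)
k=11  (halted — word empty)

(empty)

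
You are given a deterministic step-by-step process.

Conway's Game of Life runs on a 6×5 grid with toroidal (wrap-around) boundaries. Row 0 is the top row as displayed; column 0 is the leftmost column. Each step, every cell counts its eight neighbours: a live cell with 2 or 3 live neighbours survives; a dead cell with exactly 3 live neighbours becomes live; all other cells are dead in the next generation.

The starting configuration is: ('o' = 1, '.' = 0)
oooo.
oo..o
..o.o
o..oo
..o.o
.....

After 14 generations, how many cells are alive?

4

k=0  oooo.
oo..o
..o.o
o..oo
..o.o
.....
k=1  ..oo.
.....
..o..
ooo..
o...o
o...o
k=2  ...oo
..oo.
..o..
o.ooo
...o.
oo...
k=3  oo.oo
..o.o
.....
.oo.o
...o.
o.oo.
k=4  .....
.oo.o
ooo..
..oo.
o....
o....
k=5  oo...
..oo.
o...o
o.ooo
.o..o
.....
k=6  .oo..
..oo.
o....
..o..
.oo.o
.o...
k=7  .o.o.
..oo.
.ooo.
o.oo.
oooo.
...o.
k=8  ...oo
....o
.....
o....
o....
o..o.
k=9  o..o.
...oo
.....
.....
oo...
o..o.
k=10  o.oo.
...oo
.....
.....
oo..o
o.o..
k=11  o.o..
..ooo
.....
o....
oo..o
..o..
k=12  ..o.o
.oooo
...oo
oo..o
oo..o
..ooo
k=13  .....
.o...
.....
.oo..
.....
..o..
k=14  .....
.....
.oo..
.....
.oo..
.....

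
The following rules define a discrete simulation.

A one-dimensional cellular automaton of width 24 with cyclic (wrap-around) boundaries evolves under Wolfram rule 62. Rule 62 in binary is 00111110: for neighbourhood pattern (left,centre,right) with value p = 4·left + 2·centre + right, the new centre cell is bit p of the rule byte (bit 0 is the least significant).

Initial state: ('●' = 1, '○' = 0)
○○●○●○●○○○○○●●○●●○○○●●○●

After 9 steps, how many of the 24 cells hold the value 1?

16

k=0  ○○●○●○●○○○○○●●○●●○○○●●○●
k=1  ●●●●●●●●○○○●●○●●○●○●●○●●
k=2  ○○○○○○○○●○●●○●●○●●●●○●●○
k=3  ○○○○○○○●●●●○●●○●●○○○●●○●
k=4  ●○○○○○●●○○○●●○●●○●○●●○●●
k=5  ○●○○○●●○●○●●○●●○●●●●○●●○
k=6  ●●●○●●○●●●●○●●○●●○○○●●○●
k=7  ○○○●●○●●○○○●●○●●○●○●●○●●
k=8  ●○●●○●●○●○●●○●●○●●●●○●●○
k=9  ●●●○●●○●●●●○●●○●●○○○●●○●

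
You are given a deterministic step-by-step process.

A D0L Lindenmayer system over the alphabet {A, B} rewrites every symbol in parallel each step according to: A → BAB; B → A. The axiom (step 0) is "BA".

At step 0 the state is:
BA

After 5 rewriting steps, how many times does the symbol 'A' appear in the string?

32

gen 0: BA
gen 1: ABAB
gen 2: BABABABA
gen 3: ABABABABABABABAB
gen 4: BABABABABABABABABABABABABABABABA
gen 5: ABABABABABABABABABABABABABABABABABABABABABABABABABABABABABABABAB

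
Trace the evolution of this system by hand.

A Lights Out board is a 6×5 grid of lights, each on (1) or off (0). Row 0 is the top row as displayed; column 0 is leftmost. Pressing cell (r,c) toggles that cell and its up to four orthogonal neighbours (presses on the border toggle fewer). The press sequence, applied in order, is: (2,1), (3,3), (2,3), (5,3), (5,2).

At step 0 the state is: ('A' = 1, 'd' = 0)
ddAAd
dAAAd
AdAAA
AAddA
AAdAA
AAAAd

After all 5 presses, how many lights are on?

17

t=0: ddAAd
dAAAd
AdAAA
AAddA
AAdAA
AAAAd
t=1: ddAAd
ddAAd
dAdAA
AdddA
AAdAA
AAAAd
t=2: ddAAd
ddAAd
dAddA
AdAAd
AAddA
AAAAd
t=3: ddAAd
ddAdd
dAAAd
AdAdd
AAddA
AAAAd
t=4: ddAAd
ddAdd
dAAAd
AdAdd
AAdAA
AAddA
t=5: ddAAd
ddAdd
dAAAd
AdAdd
AAAAA
AdAAA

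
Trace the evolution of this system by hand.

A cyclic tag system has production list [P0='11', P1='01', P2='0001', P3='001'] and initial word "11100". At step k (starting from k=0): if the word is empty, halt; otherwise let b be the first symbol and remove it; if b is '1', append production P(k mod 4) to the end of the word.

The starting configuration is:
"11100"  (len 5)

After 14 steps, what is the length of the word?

k=0  "11100"  (len 5)
k=1  "110011"  (len 6)
k=2  "1001101"  (len 7)
k=3  "0011010001"  (len 10)
k=4  "011010001"  (len 9)
k=5  "11010001"  (len 8)
k=6  "101000101"  (len 9)
k=7  "010001010001"  (len 12)
k=8  "10001010001"  (len 11)
k=9  "000101000111"  (len 12)
k=10  "00101000111"  (len 11)
k=11  "0101000111"  (len 10)
k=12  "101000111"  (len 9)
k=13  "0100011111"  (len 10)
k=14  "100011111"  (len 9)

9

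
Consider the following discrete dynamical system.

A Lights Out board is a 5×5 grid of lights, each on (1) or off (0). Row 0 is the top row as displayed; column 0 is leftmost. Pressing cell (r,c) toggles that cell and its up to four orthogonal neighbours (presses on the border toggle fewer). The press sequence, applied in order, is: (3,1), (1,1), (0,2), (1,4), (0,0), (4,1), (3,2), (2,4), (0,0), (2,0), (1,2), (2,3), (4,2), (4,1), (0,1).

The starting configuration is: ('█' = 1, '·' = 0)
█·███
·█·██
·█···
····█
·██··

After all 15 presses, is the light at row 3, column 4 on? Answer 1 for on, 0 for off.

[0] █·███
·█·██
·█···
····█
·██··
[1] █·███
·█·██
·····
███·█
··█··
[2] █████
█·███
·█···
███·█
··█··
[3] █···█
█··██
·█···
███·█
··█··
[4] █····
█····
·█··█
███·█
··█··
[5] ·█···
·····
·█··█
███·█
··█··
[6] ·█···
·····
·█··█
█·█·█
██···
[7] ·█···
·····
·██·█
██·██
███··
[8] ·█···
····█
·███·
██·█·
███··
[9] █····
█···█
·███·
██·█·
███··
[10] █····
····█
█·██·
·█·█·
███··
[11] █·█··
·████
█··█·
·█·█·
███··
[12] █·█··
·██·█
█·█·█
·█···
███··
[13] █·█··
·██·█
█·█·█
·██··
█··█·
[14] █·█··
·██·█
█·█·█
··█··
·███·
[15] ·█···
··█·█
█·█·█
··█··
·███·

0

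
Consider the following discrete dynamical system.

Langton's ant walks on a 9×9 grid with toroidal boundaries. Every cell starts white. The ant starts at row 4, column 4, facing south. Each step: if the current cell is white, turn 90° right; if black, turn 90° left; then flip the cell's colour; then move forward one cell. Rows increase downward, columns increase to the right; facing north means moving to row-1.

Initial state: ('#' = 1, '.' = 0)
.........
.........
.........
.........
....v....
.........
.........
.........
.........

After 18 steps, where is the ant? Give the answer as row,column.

k=0  .........
.........
.........
.........
....v....
.........
.........
.........
.........
k=1  .........
.........
.........
.........
...<#....
.........
.........
.........
.........
k=2  .........
.........
.........
...^.....
...##....
.........
.........
.........
.........
k=3  .........
.........
.........
...#>....
...##....
.........
.........
.........
.........
k=4  .........
.........
.........
...##....
...#v....
.........
.........
.........
.........
k=5  .........
.........
.........
...##....
...#.>...
.........
.........
.........
.........
k=6  .........
.........
.........
...##....
...#.#...
.....v...
.........
.........
.........
k=7  .........
.........
.........
...##....
...#.#...
....<#...
.........
.........
.........
k=8  .........
.........
.........
...##....
...#^#...
....##...
.........
.........
.........
k=9  .........
.........
.........
...##....
...##>...
....##...
.........
.........
.........
k=10  .........
.........
.........
...##^...
...##....
....##...
.........
.........
.........
k=11  .........
.........
.........
...###>..
...##....
....##...
.........
.........
.........
k=12  .........
.........
.........
...####..
...##.v..
....##...
.........
.........
.........
k=13  .........
.........
.........
...####..
...##<#..
....##...
.........
.........
.........
k=14  .........
.........
.........
...##^#..
...####..
....##...
.........
.........
.........
k=15  .........
.........
.........
...#<.#..
...####..
....##...
.........
.........
.........
k=16  .........
.........
.........
...#..#..
...#v##..
....##...
.........
.........
.........
k=17  .........
.........
.........
...#..#..
...#.>#..
....##...
.........
.........
.........
k=18  .........
.........
.........
...#.^#..
...#..#..
....##...
.........
.........
.........

3,5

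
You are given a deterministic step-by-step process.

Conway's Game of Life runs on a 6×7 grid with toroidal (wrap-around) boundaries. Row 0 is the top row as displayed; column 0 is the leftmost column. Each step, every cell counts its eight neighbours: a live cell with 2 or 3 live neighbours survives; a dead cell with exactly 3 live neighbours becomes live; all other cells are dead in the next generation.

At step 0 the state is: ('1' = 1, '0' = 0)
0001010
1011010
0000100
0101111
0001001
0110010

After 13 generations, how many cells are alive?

11

t=0: 0001010
1011010
0000100
0101111
0001001
0110010
t=1: 0001010
0011011
1100000
1011001
0101001
0011011
t=2: 0000000
1111011
0000110
0001001
0100000
1001011
t=3: 0001000
1111011
0100000
0000110
0010110
1000001
t=4: 0001110
1101101
0101000
0001110
0001100
0001111
t=5: 0000000
1100001
0100001
0000010
0010001
0010001
t=6: 0100001
0100001
0100011
1000011
0000011
0000000
t=7: 0000000
0110001
0100000
0000100
1000010
1000011
t=8: 0100010
1110000
1110000
0000000
1000110
1000010
t=9: 0010000
0000001
1010000
1000001
0000110
1100010
t=10: 1100001
0100000
1100000
1100011
0100110
0100111
t=11: 0110001
0010001
0010000
0010110
0110000
0110100
t=12: 0000010
1011000
0110010
0010000
0000110
0000000
t=13: 0000000
0011101
0000000
0111110
0000000
0000110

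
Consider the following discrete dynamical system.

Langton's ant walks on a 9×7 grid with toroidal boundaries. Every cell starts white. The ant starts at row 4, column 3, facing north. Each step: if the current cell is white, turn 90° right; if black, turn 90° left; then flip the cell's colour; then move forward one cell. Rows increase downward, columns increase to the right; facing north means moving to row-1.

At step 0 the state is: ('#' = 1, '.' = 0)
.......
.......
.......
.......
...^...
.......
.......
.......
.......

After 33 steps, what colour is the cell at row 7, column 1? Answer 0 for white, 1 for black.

1

k=0  .......
.......
.......
.......
...^...
.......
.......
.......
.......
k=1  .......
.......
.......
.......
...#>..
.......
.......
.......
.......
k=2  .......
.......
.......
.......
...##..
....v..
.......
.......
.......
k=3  .......
.......
.......
.......
...##..
...<#..
.......
.......
.......
k=4  .......
.......
.......
.......
...^#..
...##..
.......
.......
.......
k=5  .......
.......
.......
.......
..<.#..
...##..
.......
.......
.......
k=6  .......
.......
.......
..^....
..#.#..
...##..
.......
.......
.......
k=7  .......
.......
.......
..#>...
..#.#..
...##..
.......
.......
.......
k=8  .......
.......
.......
..##...
..#v#..
...##..
.......
.......
.......
k=9  .......
.......
.......
..##...
..<##..
...##..
.......
.......
.......
k=10  .......
.......
.......
..##...
...##..
..v##..
.......
.......
.......
k=11  .......
.......
.......
..##...
...##..
.<###..
.......
.......
.......
k=12  .......
.......
.......
..##...
.^.##..
.####..
.......
.......
.......
k=13  .......
.......
.......
..##...
.#>##..
.####..
.......
.......
.......
k=14  .......
.......
.......
..##...
.####..
.#v##..
.......
.......
.......
k=15  .......
.......
.......
..##...
.####..
.#.>#..
.......
.......
.......
k=16  .......
.......
.......
..##...
.##^#..
.#..#..
.......
.......
.......
k=17  .......
.......
.......
..##...
.#<.#..
.#..#..
.......
.......
.......
k=18  .......
.......
.......
..##...
.#..#..
.#v.#..
.......
.......
.......
k=19  .......
.......
.......
..##...
.#..#..
.<#.#..
.......
.......
.......
k=20  .......
.......
.......
..##...
.#..#..
..#.#..
.v.....
.......
.......
k=21  .......
.......
.......
..##...
.#..#..
..#.#..
<#.....
.......
.......
k=22  .......
.......
.......
..##...
.#..#..
^.#.#..
##.....
.......
.......
k=23  .......
.......
.......
..##...
.#..#..
#>#.#..
##.....
.......
.......
k=24  .......
.......
.......
..##...
.#..#..
###.#..
#v.....
.......
.......
k=25  .......
.......
.......
..##...
.#..#..
###.#..
#.>....
.......
.......
k=26  .......
.......
.......
..##...
.#..#..
###.#..
#.#....
..v....
.......
k=27  .......
.......
.......
..##...
.#..#..
###.#..
#.#....
.<#....
.......
k=28  .......
.......
.......
..##...
.#..#..
###.#..
#^#....
.##....
.......
k=29  .......
.......
.......
..##...
.#..#..
###.#..
##>....
.##....
.......
k=30  .......
.......
.......
..##...
.#..#..
##^.#..
##.....
.##....
.......
k=31  .......
.......
.......
..##...
.#..#..
#<..#..
##.....
.##....
.......
k=32  .......
.......
.......
..##...
.#..#..
#...#..
#v.....
.##....
.......
k=33  .......
.......
.......
..##...
.#..#..
#...#..
#.>....
.##....
.......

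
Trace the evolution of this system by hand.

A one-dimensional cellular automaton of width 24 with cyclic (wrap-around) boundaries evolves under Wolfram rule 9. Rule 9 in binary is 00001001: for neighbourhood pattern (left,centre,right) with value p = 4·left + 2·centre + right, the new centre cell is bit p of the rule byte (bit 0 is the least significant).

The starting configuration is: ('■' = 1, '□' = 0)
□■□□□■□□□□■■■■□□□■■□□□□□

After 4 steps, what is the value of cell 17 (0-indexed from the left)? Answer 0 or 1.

0

0) □■□□□■□□□□■■■■□□□■■□□□□□
1) □□□■□□□■■□■□□□□■□■□□■■■■
2) □■□□□■□■□□□□■■□□□□□□■□□□
3) □□□■□□□□□■■□■□□■■■■□□□■■
4) □■□□□■■■□■□□□□□■□□□□■□■□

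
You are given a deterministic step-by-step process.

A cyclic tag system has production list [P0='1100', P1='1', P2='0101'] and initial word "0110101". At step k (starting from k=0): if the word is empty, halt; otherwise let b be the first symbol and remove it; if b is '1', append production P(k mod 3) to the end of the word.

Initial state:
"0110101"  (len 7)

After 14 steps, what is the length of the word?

17

step 0: "0110101"  (len 7)
step 1: "110101"  (len 6)
step 2: "101011"  (len 6)
step 3: "010110101"  (len 9)
step 4: "10110101"  (len 8)
step 5: "01101011"  (len 8)
step 6: "1101011"  (len 7)
step 7: "1010111100"  (len 10)
step 8: "0101111001"  (len 10)
step 9: "101111001"  (len 9)
step 10: "011110011100"  (len 12)
step 11: "11110011100"  (len 11)
step 12: "11100111000101"  (len 14)
step 13: "11001110001011100"  (len 17)
step 14: "10011100010111001"  (len 17)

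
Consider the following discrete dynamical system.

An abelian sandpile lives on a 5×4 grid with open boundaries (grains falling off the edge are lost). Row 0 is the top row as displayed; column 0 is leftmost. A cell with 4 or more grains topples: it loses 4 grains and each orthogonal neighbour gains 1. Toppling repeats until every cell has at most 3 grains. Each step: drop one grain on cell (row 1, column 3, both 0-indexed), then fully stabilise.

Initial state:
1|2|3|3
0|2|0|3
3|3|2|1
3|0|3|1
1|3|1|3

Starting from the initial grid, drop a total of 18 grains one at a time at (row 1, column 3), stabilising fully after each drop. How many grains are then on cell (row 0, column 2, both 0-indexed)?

k=0  1|2|3|3
0|2|0|3
3|3|2|1
3|0|3|1
1|3|1|3
k=1  1|3|0|1
0|2|2|1
3|3|2|2
3|0|3|1
1|3|1|3
k=2  1|3|0|1
0|2|2|2
3|3|2|2
3|0|3|1
1|3|1|3
k=3  1|3|0|1
0|2|2|3
3|3|2|2
3|0|3|1
1|3|1|3
k=4  1|3|0|2
0|2|3|0
3|3|2|3
3|0|3|1
1|3|1|3
k=5  1|3|0|2
0|2|3|1
3|3|2|3
3|0|3|1
1|3|1|3
k=6  1|3|0|2
0|2|3|2
3|3|2|3
3|0|3|1
1|3|1|3
k=7  1|3|0|2
0|2|3|3
3|3|2|3
3|0|3|1
1|3|1|3
k=8  2|0|2|3
2|1|2|2
1|2|2|1
0|3|0|3
2|3|2|3
k=9  2|0|2|3
2|1|2|3
1|2|2|1
0|3|0|3
2|3|2|3
k=10  2|0|3|0
2|1|3|1
1|2|2|2
0|3|0|3
2|3|2|3
k=11  2|0|3|0
2|1|3|2
1|2|2|2
0|3|0|3
2|3|2|3
k=12  2|0|3|0
2|1|3|3
1|2|2|2
0|3|0|3
2|3|2|3
k=13  2|1|0|2
2|2|1|1
1|2|3|3
0|3|0|3
2|3|2|3
k=14  2|1|0|2
2|2|1|2
1|2|3|3
0|3|0|3
2|3|2|3
k=15  2|1|0|2
2|2|1|3
1|2|3|3
0|3|0|3
2|3|2|3
k=16  2|1|0|3
2|2|3|1
1|3|0|2
0|3|2|1
2|3|3|0
k=17  2|1|0|3
2|2|3|2
1|3|0|2
0|3|2|1
2|3|3|0
k=18  2|1|0|3
2|2|3|3
1|3|0|2
0|3|2|1
2|3|3|0

0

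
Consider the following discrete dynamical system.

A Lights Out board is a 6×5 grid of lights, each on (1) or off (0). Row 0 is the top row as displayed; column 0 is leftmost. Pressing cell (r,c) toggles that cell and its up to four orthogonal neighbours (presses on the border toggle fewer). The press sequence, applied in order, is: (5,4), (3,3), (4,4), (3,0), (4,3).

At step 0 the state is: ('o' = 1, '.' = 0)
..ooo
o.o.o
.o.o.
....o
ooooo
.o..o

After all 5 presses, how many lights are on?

15

step 0: ..ooo
o.o.o
.o.o.
....o
ooooo
.o..o
step 1: ..ooo
o.o.o
.o.o.
....o
oooo.
.o.o.
step 2: ..ooo
o.o.o
.o...
..oo.
ooo..
.o.o.
step 3: ..ooo
o.o.o
.o...
..ooo
ooooo
.o.oo
step 4: ..ooo
o.o.o
oo...
ooooo
.oooo
.o.oo
step 5: ..ooo
o.o.o
oo...
ooo.o
.o...
.o..o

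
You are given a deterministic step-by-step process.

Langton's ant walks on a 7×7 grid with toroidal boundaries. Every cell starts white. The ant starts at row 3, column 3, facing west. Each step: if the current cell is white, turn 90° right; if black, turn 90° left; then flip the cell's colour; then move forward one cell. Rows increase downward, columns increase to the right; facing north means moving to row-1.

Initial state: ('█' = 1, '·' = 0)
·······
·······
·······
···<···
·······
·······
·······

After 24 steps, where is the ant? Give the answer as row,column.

5,5

[0] ·······
·······
·······
···<···
·······
·······
·······
[1] ·······
·······
···^···
···█···
·······
·······
·······
[2] ·······
·······
···█>··
···█···
·······
·······
·······
[3] ·······
·······
···██··
···█v··
·······
·······
·······
[4] ·······
·······
···██··
···<█··
·······
·······
·······
[5] ·······
·······
···██··
····█··
···v···
·······
·······
[6] ·······
·······
···██··
····█··
··<█···
·······
·······
[7] ·······
·······
···██··
··^·█··
··██···
·······
·······
[8] ·······
·······
···██··
··█>█··
··██···
·······
·······
[9] ·······
·······
···██··
··███··
··█v···
·······
·······
[10] ·······
·······
···██··
··███··
··█·>··
·······
·······
[11] ·······
·······
···██··
··███··
··█·█··
····v··
·······
[12] ·······
·······
···██··
··███··
··█·█··
···<█··
·······
[13] ·······
·······
···██··
··███··
··█^█··
···██··
·······
[14] ·······
·······
···██··
··███··
··██>··
···██··
·······
[15] ·······
·······
···██··
··██^··
··██···
···██··
·······
[16] ·······
·······
···██··
··█<···
··██···
···██··
·······
[17] ·······
·······
···██··
··█····
··█v···
···██··
·······
[18] ·······
·······
···██··
··█····
··█·>··
···██··
·······
[19] ·······
·······
···██··
··█····
··█·█··
···█v··
·······
[20] ·······
·······
···██··
··█····
··█·█··
···█·>·
·······
[21] ·······
·······
···██··
··█····
··█·█··
···█·█·
·····v·
[22] ·······
·······
···██··
··█····
··█·█··
···█·█·
····<█·
[23] ·······
·······
···██··
··█····
··█·█··
···█^█·
····██·
[24] ·······
·······
···██··
··█····
··█·█··
···██>·
····██·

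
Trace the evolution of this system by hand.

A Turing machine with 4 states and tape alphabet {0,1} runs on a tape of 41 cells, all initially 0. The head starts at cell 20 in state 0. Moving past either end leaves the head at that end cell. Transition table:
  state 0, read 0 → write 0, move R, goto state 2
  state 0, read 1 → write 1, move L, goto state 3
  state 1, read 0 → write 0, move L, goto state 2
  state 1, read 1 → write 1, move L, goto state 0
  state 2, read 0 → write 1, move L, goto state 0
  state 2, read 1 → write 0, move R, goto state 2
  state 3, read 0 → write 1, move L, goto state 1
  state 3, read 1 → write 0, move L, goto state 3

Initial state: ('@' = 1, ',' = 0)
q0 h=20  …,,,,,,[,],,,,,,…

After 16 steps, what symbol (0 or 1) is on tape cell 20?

gen 0: q0 h=20  …,,,,,,[,],,,,,,…
gen 1: q2 h=21  …,,,,,,[,],,,,,,…
gen 2: q0 h=20  …,,,,,,[,]@,,,,,…
gen 3: q2 h=21  …,,,,,,[@],,,,,,…
gen 4: q2 h=22  …,,,,,,[,],,,,,,…
gen 5: q0 h=21  …,,,,,,[,]@,,,,,…
gen 6: q2 h=22  …,,,,,,[@],,,,,,…
gen 7: q2 h=23  …,,,,,,[,],,,,,,…
gen 8: q0 h=22  …,,,,,,[,]@,,,,,…
gen 9: q2 h=23  …,,,,,,[@],,,,,,…
gen 10: q2 h=24  …,,,,,,[,],,,,,,…
gen 11: q0 h=23  …,,,,,,[,]@,,,,,…
gen 12: q2 h=24  …,,,,,,[@],,,,,,…
gen 13: q2 h=25  …,,,,,,[,],,,,,,…
gen 14: q0 h=24  …,,,,,,[,]@,,,,,…
gen 15: q2 h=25  …,,,,,,[@],,,,,,…
gen 16: q2 h=26  …,,,,,,[,],,,,,,…

0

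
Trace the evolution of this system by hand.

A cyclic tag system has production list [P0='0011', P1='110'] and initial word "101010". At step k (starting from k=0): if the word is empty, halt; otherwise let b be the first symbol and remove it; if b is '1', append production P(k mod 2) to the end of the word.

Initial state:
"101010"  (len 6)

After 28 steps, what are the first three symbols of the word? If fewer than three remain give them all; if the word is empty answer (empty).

111

t=0: "101010"  (len 6)
t=1: "010100011"  (len 9)
t=2: "10100011"  (len 8)
t=3: "01000110011"  (len 11)
t=4: "1000110011"  (len 10)
t=5: "0001100110011"  (len 13)
t=6: "001100110011"  (len 12)
t=7: "01100110011"  (len 11)
t=8: "1100110011"  (len 10)
t=9: "1001100110011"  (len 13)
t=10: "001100110011110"  (len 15)
t=11: "01100110011110"  (len 14)
t=12: "1100110011110"  (len 13)
t=13: "1001100111100011"  (len 16)
t=14: "001100111100011110"  (len 18)
t=15: "01100111100011110"  (len 17)
t=16: "1100111100011110"  (len 16)
t=17: "1001111000111100011"  (len 19)
t=18: "001111000111100011110"  (len 21)
t=19: "01111000111100011110"  (len 20)
t=20: "1111000111100011110"  (len 19)
t=21: "1110001111000111100011"  (len 22)
t=22: "110001111000111100011110"  (len 24)
t=23: "100011110001111000111100011"  (len 27)
t=24: "00011110001111000111100011110"  (len 29)
t=25: "0011110001111000111100011110"  (len 28)
t=26: "011110001111000111100011110"  (len 27)
t=27: "11110001111000111100011110"  (len 26)
t=28: "1110001111000111100011110110"  (len 28)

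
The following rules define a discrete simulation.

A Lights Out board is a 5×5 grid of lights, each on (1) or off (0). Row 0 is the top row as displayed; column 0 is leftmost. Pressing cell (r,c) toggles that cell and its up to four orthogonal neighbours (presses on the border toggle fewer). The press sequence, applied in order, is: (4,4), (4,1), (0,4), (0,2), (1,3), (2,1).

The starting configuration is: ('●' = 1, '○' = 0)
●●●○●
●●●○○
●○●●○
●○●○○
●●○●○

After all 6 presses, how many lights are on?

k=0  ●●●○●
●●●○○
●○●●○
●○●○○
●●○●○
k=1  ●●●○●
●●●○○
●○●●○
●○●○●
●●○○●
k=2  ●●●○●
●●●○○
●○●●○
●●●○●
○○●○●
k=3  ●●●●○
●●●○●
●○●●○
●●●○●
○○●○●
k=4  ●○○○○
●●○○●
●○●●○
●●●○●
○○●○●
k=5  ●○○●○
●●●●○
●○●○○
●●●○●
○○●○●
k=6  ●○○●○
●○●●○
○●○○○
●○●○●
○○●○●

11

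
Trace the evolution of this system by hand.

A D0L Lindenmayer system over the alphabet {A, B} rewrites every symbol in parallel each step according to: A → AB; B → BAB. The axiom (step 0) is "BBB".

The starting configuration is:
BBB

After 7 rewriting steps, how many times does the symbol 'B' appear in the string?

1830

[0] BBB
[1] BABBABBAB
[2] BABABBABBABABBABBABABBAB
[3] BABABBABABBABBABABBABBABABBABABBABBABABBABBABABBABABBABBABABBAB
[4] BABABBABABBABBABABBABABBABBABABBABBABABBABABBABBABABBABBAB…BABBABABBABABBABBABABBABABBABBABABBABBABABBABABBABBABABBAB  (len 165)
[5] BABABBABABBABBABABBABABBABBABABBABBABABBABABBABBABABBABABB…BABBABABBABABBABBABABBABABBABBABABBABBABABBABABBABBABABBAB  (len 432)
[6] BABABBABABBABBABABBABABBABBABABBABBABABBABABBABBABABBABABB…BABBABABBABABBABBABABBABABBABBABABBABBABABBABABBABBABABBAB  (len 1131)
[7] BABABBABABBABBABABBABABBABBABABBABBABABBABABBABBABABBABABB…BABBABABBABABBABBABABBABABBABBABABBABBABABBABABBABBABABBAB  (len 2961)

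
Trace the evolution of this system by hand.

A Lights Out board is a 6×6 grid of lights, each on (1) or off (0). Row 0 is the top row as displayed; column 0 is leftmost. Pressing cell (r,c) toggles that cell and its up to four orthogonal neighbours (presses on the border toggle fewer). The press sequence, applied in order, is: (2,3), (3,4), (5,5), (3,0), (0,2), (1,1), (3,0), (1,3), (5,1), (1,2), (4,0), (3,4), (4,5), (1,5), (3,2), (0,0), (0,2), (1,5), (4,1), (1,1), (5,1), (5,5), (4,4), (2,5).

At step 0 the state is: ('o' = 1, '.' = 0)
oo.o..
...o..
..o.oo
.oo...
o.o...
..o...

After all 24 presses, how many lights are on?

[0] oo.o..
...o..
..o.oo
.oo...
o.o...
..o...
[1] oo.o..
......
...o.o
.ooo..
o.o...
..o...
[2] oo.o..
......
...ooo
.oo.oo
o.o.o.
..o...
[3] oo.o..
......
...ooo
.oo.oo
o.o.oo
..o.oo
[4] oo.o..
......
o..ooo
o.o.oo
..o.oo
..o.oo
[5] o.o...
..o...
o..ooo
o.o.oo
..o.oo
..o.oo
[6] ooo...
oo....
oo.ooo
o.o.oo
..o.oo
..o.oo
[7] ooo...
oo....
.o.ooo
.oo.oo
o.o.oo
..o.oo
[8] oooo..
ooooo.
.o..oo
.oo.oo
o.o.oo
..o.oo
[9] oooo..
ooooo.
.o..oo
.oo.oo
ooo.oo
oo..oo
[10] oo.o..
o...o.
.oo.oo
.oo.oo
ooo.oo
oo..oo
[11] oo.o..
o...o.
.oo.oo
ooo.oo
..o.oo
.o..oo
[12] oo.o..
o...o.
.oo..o
oooo..
..o..o
.o..oo
[13] oo.o..
o...o.
.oo..o
oooo.o
..o.o.
.o..o.
[14] oo.o.o
o....o
.oo...
oooo.o
..o.o.
.o..o.
[15] oo.o.o
o....o
.o....
o....o
....o.
.o..o.
[16] ...o.o
.....o
.o....
o....o
....o.
.o..o.
[17] .oo..o
..o..o
.o....
o....o
....o.
.o..o.
[18] .oo...
..o.o.
.o...o
o....o
....o.
.o..o.
[19] .oo...
..o.o.
.o...o
oo...o
ooo.o.
....o.
[20] ..o...
oo..o.
.....o
oo...o
ooo.o.
....o.
[21] ..o...
oo..o.
.....o
oo...o
o.o.o.
ooo.o.
[22] ..o...
oo..o.
.....o
oo...o
o.o.oo
ooo..o
[23] ..o...
oo..o.
.....o
oo..oo
o.oo..
ooo.oo
[24] ..o...
oo..oo
....o.
oo..o.
o.oo..
ooo.oo

17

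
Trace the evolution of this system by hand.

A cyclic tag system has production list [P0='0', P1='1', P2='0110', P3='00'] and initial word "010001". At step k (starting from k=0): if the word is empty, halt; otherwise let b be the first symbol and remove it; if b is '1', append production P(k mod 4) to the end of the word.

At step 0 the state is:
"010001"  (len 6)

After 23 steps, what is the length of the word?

4

0) "010001"  (len 6)
1) "10001"  (len 5)
2) "00011"  (len 5)
3) "0011"  (len 4)
4) "011"  (len 3)
5) "11"  (len 2)
6) "11"  (len 2)
7) "10110"  (len 5)
8) "011000"  (len 6)
9) "11000"  (len 5)
10) "10001"  (len 5)
11) "00010110"  (len 8)
12) "0010110"  (len 7)
13) "010110"  (len 6)
14) "10110"  (len 5)
15) "01100110"  (len 8)
16) "1100110"  (len 7)
17) "1001100"  (len 7)
18) "0011001"  (len 7)
19) "011001"  (len 6)
20) "11001"  (len 5)
21) "10010"  (len 5)
22) "00101"  (len 5)
23) "0101"  (len 4)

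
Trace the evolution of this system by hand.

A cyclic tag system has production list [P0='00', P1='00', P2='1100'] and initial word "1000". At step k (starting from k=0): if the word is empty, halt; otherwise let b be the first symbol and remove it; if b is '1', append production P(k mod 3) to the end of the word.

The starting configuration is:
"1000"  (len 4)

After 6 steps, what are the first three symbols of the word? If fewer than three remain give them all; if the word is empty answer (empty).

(empty)

0) "1000"  (len 4)
1) "00000"  (len 5)
2) "0000"  (len 4)
3) "000"  (len 3)
4) "00"  (len 2)
5) "0"  (len 1)
6) (halted — word empty)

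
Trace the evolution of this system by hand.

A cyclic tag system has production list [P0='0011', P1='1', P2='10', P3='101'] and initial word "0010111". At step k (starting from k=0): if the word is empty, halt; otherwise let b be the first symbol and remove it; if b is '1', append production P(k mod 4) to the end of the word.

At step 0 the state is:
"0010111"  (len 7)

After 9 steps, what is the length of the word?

10

gen 0: "0010111"  (len 7)
gen 1: "010111"  (len 6)
gen 2: "10111"  (len 5)
gen 3: "011110"  (len 6)
gen 4: "11110"  (len 5)
gen 5: "11100011"  (len 8)
gen 6: "11000111"  (len 8)
gen 7: "100011110"  (len 9)
gen 8: "00011110101"  (len 11)
gen 9: "0011110101"  (len 10)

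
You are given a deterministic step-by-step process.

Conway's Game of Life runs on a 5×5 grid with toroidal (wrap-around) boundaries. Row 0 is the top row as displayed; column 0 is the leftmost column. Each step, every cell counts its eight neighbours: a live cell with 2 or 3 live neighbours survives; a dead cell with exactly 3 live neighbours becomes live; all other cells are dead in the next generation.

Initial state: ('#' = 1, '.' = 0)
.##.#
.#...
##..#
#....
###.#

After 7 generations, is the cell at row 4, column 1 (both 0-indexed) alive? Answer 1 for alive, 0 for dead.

1

t=0: .##.#
.#...
##..#
#....
###.#
t=1: ....#
...##
.#..#
..##.
..#.#
t=2: #...#
...##
#...#
###.#
..#.#
t=3: #....
...#.
..#..
..#..
..#..
t=4: .....
.....
..##.
.###.
.#...
t=5: .....
.....
.#.#.
.#.#.
.#...
t=6: .....
.....
.....
##...
..#..
t=7: .....
.....
.....
.#...
.#...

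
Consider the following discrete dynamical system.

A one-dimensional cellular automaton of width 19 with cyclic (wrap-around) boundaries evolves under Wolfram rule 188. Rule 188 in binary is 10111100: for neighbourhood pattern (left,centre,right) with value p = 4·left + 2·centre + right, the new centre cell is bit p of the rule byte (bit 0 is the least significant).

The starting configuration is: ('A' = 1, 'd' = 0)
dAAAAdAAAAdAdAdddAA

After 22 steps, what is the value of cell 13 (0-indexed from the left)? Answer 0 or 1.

0

[0] dAAAAdAAAAdAdAdddAA
[1] AAAAdAAAAdAAAAAddAd
[2] AAAdAAAAdAAAAAdAdAA
[3] AAdAAAAdAAAAAdAAAAA
[4] AdAAAAdAAAAAdAAAAAA
[5] dAAAAdAAAAAdAAAAAAA
[6] AAAAdAAAAAdAAAAAAAd
[7] AAAdAAAAAdAAAAAAAdA
[8] AAdAAAAAdAAAAAAAdAA
[9] AdAAAAAdAAAAAAAdAAA
[10] dAAAAAdAAAAAAAdAAAA
[11] AAAAAdAAAAAAAdAAAAd
[12] AAAAdAAAAAAAdAAAAdA
[13] AAAdAAAAAAAdAAAAdAA
[14] AAdAAAAAAAdAAAAdAAA
[15] AdAAAAAAAdAAAAdAAAA
[16] dAAAAAAAdAAAAdAAAAA
[17] AAAAAAAdAAAAdAAAAAd
[18] AAAAAAdAAAAdAAAAAdA
[19] AAAAAdAAAAdAAAAAdAA
[20] AAAAdAAAAdAAAAAdAAA
[21] AAAdAAAAdAAAAAdAAAA
[22] AAdAAAAdAAAAAdAAAAA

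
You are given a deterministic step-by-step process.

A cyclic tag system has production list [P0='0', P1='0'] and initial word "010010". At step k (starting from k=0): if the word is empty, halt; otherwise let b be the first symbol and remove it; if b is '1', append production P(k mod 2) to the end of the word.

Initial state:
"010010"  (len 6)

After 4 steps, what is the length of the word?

3

k=0  "010010"  (len 6)
k=1  "10010"  (len 5)
k=2  "00100"  (len 5)
k=3  "0100"  (len 4)
k=4  "100"  (len 3)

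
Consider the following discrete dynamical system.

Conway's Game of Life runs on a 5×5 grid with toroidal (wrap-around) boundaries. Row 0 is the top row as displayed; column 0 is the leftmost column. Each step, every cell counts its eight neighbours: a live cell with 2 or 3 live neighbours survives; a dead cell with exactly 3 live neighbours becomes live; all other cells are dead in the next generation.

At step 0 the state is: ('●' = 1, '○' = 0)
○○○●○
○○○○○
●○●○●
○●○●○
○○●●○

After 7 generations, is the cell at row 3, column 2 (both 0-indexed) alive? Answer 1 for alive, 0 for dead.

t=0: ○○○●○
○○○○○
●○●○●
○●○●○
○○●●○
t=1: ○○●●○
○○○●●
●●●●●
●●○○○
○○○●●
t=2: ○○●○○
○○○○○
○○○○○
○○○○○
●●○●●
t=3: ●●●●●
○○○○○
○○○○○
●○○○●
●●●●●
t=4: ○○○○○
●●●●●
○○○○○
○○●○○
○○○○○
t=5: ●●●●●
●●●●●
●○○○●
○○○○○
○○○○○
t=6: ○○○○○
○○○○○
○○●○○
○○○○○
●●●●●
t=7: ●●●●●
○○○○○
○○○○○
●○○○●
●●●●●

0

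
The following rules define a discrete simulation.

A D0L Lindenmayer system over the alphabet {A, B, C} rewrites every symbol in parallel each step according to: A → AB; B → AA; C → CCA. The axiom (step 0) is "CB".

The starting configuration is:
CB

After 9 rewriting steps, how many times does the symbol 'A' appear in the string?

k=0  CB
k=1  CCAAA
k=2  CCACCAABABAB
k=3  CCACCAABCCACCAABABAAABAAABAA
k=4  CCACCAABCCACCAABABAACCACCAABCCACCAABABAAABAAABABABAAABABABAAABAB
k=5  CCACCAABCCACCAABABAACCACCAABCCACCAABABAAABAAABABCCACCAABCC…AAABAAABABABAAABABABAAABAAABAAABABABAAABAAABAAABABABAAABAA  (len 144)
k=6  CCACCAABCCACCAABABAACCACCAABCCACCAABABAAABAAABABCCACCAABCC…ABABAAABAAABAAABABABAAABABABAAABABABAAABAAABAAABABABAAABAB  (len 320)
k=7  CCACCAABCCACCAABABAACCACCAABCCACCAABABAAABAAABABCCACCAABCC…ABABAAABAAABAAABABABAAABABABAAABABABAAABAAABAAABABABAAABAA  (len 704)
k=8  CCACCAABCCACCAABABAACCACCAABCCACCAABABAAABAAABABCCACCAABCC…ABABAAABAAABAAABABABAAABABABAAABABABAAABAAABAAABABABAAABAB  (len 1536)
k=9  CCACCAABCCACCAABABAACCACCAABCCACCAABABAAABAAABABCCACCAABCC…ABABAAABAAABAAABABABAAABABABAAABABABAAABAAABAAABABABAAABAA  (len 3328)

1935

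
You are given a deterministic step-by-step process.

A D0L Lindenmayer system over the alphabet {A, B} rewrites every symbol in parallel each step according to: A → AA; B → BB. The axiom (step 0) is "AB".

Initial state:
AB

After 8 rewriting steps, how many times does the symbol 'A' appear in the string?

256

gen 0: AB
gen 1: AABB
gen 2: AAAABBBB
gen 3: AAAAAAAABBBBBBBB
gen 4: AAAAAAAAAAAAAAAABBBBBBBBBBBBBBBB
gen 5: AAAAAAAAAAAAAAAAAAAAAAAAAAAAAAAABBBBBBBBBBBBBBBBBBBBBBBBBBBBBBBB
gen 6: AAAAAAAAAAAAAAAAAAAAAAAAAAAAAAAAAAAAAAAAAAAAAAAAAAAAAAAAAA…BBBBBBBBBBBBBBBBBBBBBBBBBBBBBBBBBBBBBBBBBBBBBBBBBBBBBBBBBB  (len 128)
gen 7: AAAAAAAAAAAAAAAAAAAAAAAAAAAAAAAAAAAAAAAAAAAAAAAAAAAAAAAAAA…BBBBBBBBBBBBBBBBBBBBBBBBBBBBBBBBBBBBBBBBBBBBBBBBBBBBBBBBBB  (len 256)
gen 8: AAAAAAAAAAAAAAAAAAAAAAAAAAAAAAAAAAAAAAAAAAAAAAAAAAAAAAAAAA…BBBBBBBBBBBBBBBBBBBBBBBBBBBBBBBBBBBBBBBBBBBBBBBBBBBBBBBBBB  (len 512)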